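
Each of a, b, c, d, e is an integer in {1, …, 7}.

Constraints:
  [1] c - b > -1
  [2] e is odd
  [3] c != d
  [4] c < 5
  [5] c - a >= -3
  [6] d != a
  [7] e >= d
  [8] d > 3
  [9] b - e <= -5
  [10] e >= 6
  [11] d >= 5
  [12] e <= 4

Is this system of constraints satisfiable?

Unsatisfiable

From constraint 11: d ≥ 5. From constraints 7 and 12: d ≤ e and e ≤ 4, so d ≤ 4. But 4 < 5, so no value of d works.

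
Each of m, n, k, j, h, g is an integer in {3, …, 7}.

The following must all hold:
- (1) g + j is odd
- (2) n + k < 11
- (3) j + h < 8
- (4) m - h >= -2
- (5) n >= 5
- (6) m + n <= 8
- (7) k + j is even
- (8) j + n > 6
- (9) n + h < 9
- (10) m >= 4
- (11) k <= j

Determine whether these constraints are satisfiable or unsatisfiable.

Unsatisfiable

From constraint 10: m ≥ 4. From constraint 5: n ≥ 5. Hence m + n ≥ 9. But constraint 6 requires m + n ≤ 8, and 8 < 9. Contradiction.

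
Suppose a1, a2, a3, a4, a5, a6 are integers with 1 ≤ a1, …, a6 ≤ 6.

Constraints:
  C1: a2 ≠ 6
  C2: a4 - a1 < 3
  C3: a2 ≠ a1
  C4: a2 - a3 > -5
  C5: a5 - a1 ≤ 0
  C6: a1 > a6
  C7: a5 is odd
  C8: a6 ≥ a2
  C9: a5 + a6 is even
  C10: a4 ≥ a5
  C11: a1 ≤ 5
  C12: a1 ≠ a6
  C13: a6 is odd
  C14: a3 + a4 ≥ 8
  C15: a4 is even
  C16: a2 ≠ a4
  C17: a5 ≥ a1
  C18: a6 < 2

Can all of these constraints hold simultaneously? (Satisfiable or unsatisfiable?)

Satisfiable

Try a1 = 5, a2 = 1, a3 = 5, a4 = 6, a5 = 5, a6 = 1.
Check constraint 2: a4 - a1 = 1; constraint 4: a2 - a3 = -4. The remaining constraints are straightforward to verify.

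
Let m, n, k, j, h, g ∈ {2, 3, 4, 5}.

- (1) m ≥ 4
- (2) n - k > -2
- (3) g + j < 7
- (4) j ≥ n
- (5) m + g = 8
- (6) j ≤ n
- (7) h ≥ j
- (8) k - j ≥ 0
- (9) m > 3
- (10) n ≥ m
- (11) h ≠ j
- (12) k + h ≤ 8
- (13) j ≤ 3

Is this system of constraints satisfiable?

Unsatisfiable

From constraints 1 and 10: n ≥ m and m ≥ 4, so n ≥ 4. From constraints 4 and 13: n ≤ j and j ≤ 3, so n ≤ 3. But 3 < 4, so no value of n works.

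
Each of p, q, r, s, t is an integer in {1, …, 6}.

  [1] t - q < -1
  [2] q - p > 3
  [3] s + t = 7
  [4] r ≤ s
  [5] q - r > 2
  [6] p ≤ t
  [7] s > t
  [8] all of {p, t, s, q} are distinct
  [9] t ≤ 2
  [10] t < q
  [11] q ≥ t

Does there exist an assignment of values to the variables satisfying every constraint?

Satisfiable

Take p = 1, q = 6, r = 2, s = 5, t = 2. Then constraint 1: t - q = -4; constraint 2: q - p = 5; constraint 3: s + t = 7, and every other listed constraint is also met.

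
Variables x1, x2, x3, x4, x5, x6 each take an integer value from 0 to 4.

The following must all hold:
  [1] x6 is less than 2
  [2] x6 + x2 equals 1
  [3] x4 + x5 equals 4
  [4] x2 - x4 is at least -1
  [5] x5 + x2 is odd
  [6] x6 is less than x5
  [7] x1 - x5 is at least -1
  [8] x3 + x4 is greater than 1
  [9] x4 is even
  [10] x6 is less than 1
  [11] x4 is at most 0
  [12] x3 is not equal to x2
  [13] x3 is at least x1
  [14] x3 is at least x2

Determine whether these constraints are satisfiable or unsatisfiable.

Satisfiable

One satisfying assignment is x1 = 4, x2 = 1, x3 = 4, x4 = 0, x5 = 4, x6 = 0.
For the less obvious constraints — constraint 2: x6 + x2 = 1; constraint 3: x4 + x5 = 4 — and the others hold by inspection.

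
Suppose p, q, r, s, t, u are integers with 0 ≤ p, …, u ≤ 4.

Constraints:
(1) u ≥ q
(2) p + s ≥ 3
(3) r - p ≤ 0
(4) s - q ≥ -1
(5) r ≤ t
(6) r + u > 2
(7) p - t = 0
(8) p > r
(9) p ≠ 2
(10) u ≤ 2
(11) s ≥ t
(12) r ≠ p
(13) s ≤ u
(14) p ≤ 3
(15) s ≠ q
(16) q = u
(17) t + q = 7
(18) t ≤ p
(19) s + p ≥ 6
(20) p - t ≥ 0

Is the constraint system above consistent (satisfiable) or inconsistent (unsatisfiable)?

Unsatisfiable

From constraints 14 and 18: t ≤ p ≤ 3. From constraints 1 and 10: q ≤ u ≤ 2. Hence t + q ≤ 5. But constraint 17 requires t + q = 7, and 7 > 5. Contradiction.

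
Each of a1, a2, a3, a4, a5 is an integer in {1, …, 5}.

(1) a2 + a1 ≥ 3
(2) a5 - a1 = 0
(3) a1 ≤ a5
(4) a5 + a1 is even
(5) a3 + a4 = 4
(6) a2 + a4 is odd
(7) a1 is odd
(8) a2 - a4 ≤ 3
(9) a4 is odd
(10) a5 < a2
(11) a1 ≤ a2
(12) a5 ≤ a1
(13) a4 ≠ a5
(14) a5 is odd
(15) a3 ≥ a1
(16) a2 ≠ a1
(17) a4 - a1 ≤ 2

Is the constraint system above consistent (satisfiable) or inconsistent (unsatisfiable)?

The assignment a1 = 1, a2 = 4, a3 = 1, a4 = 3, a5 = 1 works:
  constraint 1 holds since a2 + a1 = 5.
  constraint 2 holds since a5 - a1 = 0.
The rest check out directly.

Satisfiable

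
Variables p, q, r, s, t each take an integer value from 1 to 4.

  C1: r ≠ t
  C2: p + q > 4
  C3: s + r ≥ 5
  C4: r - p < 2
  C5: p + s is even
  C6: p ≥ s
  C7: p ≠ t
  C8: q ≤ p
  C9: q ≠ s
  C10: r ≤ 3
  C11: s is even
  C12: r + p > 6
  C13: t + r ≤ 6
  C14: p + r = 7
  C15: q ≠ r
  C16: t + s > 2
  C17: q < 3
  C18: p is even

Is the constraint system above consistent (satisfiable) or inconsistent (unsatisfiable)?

Setting (p, q, r, s, t) = (4, 1, 3, 4, 1) satisfies everything: constraint 2: p + q = 5; constraint 3: s + r = 7, and the others follow.

Satisfiable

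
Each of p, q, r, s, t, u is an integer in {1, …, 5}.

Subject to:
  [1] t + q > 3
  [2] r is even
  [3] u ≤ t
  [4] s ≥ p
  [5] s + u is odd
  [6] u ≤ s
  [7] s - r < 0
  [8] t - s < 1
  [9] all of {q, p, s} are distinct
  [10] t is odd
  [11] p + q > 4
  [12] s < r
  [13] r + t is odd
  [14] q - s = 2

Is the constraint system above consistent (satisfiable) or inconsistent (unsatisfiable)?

One satisfying assignment is p = 1, q = 4, r = 4, s = 2, t = 1, u = 1.
For the less obvious constraints — constraint 1: t + q = 5; constraint 7: s - r = -2; constraint 8: t - s = -1 — and the others hold by inspection.

Satisfiable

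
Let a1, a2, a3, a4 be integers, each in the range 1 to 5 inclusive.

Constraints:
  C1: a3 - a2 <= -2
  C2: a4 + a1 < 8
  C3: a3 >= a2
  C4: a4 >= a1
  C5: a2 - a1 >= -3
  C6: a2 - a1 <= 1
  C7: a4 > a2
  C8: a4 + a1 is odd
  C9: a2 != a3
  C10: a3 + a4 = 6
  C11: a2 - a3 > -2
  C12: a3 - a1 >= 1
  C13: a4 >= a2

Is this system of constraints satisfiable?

Unsatisfiable

Constraints 1, 6, and 12 give a3 − a1 ≥ 1, a1 − a2 ≥ -1, a2 − a3 ≥ 2.
Adding all 3 inequalities: the left sides telescope to 0, and the right sides sum to 1 + (-1) + 2 = 2. So 0 ≥ 2, which is false.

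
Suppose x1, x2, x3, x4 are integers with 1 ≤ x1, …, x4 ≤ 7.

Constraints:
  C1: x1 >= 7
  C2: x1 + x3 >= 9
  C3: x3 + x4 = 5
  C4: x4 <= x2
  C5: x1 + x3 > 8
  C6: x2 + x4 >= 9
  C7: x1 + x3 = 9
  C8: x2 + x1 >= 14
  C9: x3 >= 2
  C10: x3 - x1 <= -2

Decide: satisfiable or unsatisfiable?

Satisfiable

One satisfying assignment is x1 = 7, x2 = 7, x3 = 2, x4 = 3.
For the less obvious constraints — constraint 2: x1 + x3 = 9; constraint 3: x3 + x4 = 5 — and the others hold by inspection.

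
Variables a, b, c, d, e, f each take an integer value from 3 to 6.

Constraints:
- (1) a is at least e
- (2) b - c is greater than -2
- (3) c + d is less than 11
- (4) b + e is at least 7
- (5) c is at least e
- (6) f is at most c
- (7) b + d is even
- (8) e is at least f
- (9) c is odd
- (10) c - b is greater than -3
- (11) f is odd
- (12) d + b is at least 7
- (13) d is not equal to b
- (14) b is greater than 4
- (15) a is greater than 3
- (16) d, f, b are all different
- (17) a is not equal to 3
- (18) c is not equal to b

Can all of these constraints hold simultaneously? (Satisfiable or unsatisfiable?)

Satisfiable

Take a = 4, b = 6, c = 5, d = 4, e = 4, f = 3. Then constraint 2: b - c = 1; constraint 3: c + d = 9; constraint 4: b + e = 10, and every other listed constraint is also met.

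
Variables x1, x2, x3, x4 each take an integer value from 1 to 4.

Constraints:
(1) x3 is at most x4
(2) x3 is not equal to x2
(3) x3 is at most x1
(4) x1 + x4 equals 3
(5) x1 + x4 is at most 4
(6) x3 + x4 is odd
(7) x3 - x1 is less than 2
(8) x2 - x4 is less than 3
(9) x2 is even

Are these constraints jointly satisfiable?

Satisfiable

One satisfying assignment is x1 = 1, x2 = 2, x3 = 1, x4 = 2.
For the less obvious constraints — constraint 4: x1 + x4 = 3; constraint 5: x1 + x4 = 3; constraint 7: x3 - x1 = 0 — and the others hold by inspection.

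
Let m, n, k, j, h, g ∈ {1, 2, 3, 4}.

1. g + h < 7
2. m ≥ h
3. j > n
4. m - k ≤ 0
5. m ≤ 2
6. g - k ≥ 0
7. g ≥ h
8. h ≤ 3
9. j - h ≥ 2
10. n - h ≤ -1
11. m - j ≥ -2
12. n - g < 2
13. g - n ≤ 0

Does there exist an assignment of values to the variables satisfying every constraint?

Constraints 4, 6, 9, 10, 11, and 13 give j − h ≥ 2, h − n ≥ 1, n − g ≥ 0, g − k ≥ 0, k − m ≥ 0, m − j ≥ -2.
Adding all 6 inequalities: the left sides telescope to 0, and the right sides sum to 2 + 1 + 0 + 0 + 0 + (-2) = 1. So 0 ≥ 1, which is false.

Unsatisfiable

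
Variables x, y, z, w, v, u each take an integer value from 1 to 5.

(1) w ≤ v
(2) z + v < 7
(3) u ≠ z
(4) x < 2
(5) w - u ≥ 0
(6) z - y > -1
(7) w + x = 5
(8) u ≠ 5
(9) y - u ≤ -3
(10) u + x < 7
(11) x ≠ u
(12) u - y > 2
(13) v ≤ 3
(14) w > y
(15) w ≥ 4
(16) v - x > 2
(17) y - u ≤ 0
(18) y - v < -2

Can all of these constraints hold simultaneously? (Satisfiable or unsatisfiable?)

Unsatisfiable

From constraints 1 and 15: v ≥ w and w ≥ 4, so v ≥ 4. From constraint 13: v ≤ 3. But 3 < 4, so no value of v works.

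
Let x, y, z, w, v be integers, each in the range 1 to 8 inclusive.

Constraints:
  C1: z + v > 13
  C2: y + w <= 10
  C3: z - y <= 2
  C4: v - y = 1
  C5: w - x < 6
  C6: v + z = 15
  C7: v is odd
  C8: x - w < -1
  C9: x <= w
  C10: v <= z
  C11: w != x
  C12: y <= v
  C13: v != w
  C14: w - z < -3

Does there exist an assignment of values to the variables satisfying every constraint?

Satisfiable

Setting (x, y, z, w, v) = (1, 6, 8, 4, 7) satisfies everything: constraint 1: z + v = 15; constraint 2: y + w = 10, and the others follow.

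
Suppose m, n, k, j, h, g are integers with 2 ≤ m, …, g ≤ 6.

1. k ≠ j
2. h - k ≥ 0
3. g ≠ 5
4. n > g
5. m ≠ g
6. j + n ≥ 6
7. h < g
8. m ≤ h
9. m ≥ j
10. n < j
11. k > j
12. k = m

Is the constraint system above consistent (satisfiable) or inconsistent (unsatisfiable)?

Constraints 2, 4, 7, 10, and 11 give j < k, k ≤ h, h < g, g < n, n < j. Chaining: j < k ≤ h < g < n < j, which forces j < j — impossible.

Unsatisfiable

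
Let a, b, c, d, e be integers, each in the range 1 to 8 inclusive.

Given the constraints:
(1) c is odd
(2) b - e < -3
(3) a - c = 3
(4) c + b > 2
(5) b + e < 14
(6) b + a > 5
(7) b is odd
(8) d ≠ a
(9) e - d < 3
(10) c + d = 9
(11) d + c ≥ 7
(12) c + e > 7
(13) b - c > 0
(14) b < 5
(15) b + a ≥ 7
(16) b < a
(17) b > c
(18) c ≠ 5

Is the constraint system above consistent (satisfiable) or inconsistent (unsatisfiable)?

Try a = 4, b = 3, c = 1, d = 8, e = 8.
Check constraint 2: b - e = -5; constraint 3: a - c = 3. The remaining constraints are straightforward to verify.

Satisfiable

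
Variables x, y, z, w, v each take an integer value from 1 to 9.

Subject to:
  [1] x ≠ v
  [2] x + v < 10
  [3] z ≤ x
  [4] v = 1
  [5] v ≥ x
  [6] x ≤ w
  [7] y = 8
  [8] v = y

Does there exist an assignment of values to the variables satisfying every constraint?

Unsatisfiable

Constraint 4 fixes v = 1 and constraint 7 fixes y = 8, but constraint 8 requires v = y. Since 1 ≠ 8, contradiction.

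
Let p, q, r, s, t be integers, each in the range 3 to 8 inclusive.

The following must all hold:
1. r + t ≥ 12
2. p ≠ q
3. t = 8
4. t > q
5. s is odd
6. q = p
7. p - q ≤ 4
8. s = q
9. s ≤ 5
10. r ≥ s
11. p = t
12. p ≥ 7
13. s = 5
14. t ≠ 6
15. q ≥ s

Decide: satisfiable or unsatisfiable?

Constraint 13 fixes s = 5 and constraint 3 fixes t = 8. Constraints 6, 8, and 11 give s = q = p = t, so s = t. But 5 ≠ 8 — contradiction.

Unsatisfiable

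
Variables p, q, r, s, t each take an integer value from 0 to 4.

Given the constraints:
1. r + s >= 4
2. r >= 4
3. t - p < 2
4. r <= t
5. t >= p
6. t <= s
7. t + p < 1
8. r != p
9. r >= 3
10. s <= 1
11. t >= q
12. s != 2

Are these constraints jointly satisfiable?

From constraints 2 and 4: t ≥ r and r ≥ 4, so t ≥ 4. From constraints 6 and 10: t ≤ s and s ≤ 1, so t ≤ 1. But 1 < 4, so no value of t works.

Unsatisfiable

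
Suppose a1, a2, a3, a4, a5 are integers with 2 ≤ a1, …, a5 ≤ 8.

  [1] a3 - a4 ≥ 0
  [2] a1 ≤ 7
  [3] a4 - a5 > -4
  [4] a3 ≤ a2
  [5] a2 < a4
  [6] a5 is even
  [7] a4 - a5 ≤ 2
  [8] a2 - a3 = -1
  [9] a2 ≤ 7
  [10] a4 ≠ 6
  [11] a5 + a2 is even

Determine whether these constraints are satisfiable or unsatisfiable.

Unsatisfiable

Constraints 1, 4, and 5 give a3 ≤ a2, a2 < a4, a4 ≤ a3. Chaining: a3 ≤ a2 < a4 ≤ a3, which forces a3 < a3 — impossible.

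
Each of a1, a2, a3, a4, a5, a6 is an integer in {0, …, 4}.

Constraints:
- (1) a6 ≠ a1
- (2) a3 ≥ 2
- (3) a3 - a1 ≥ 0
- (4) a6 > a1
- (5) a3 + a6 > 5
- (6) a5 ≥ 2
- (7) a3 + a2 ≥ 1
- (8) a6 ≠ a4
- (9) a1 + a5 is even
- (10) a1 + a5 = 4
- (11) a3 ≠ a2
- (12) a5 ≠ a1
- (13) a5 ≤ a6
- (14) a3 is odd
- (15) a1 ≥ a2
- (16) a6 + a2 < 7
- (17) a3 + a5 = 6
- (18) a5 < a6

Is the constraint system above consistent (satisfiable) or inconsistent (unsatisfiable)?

Satisfiable

One satisfying assignment is a1 = 1, a2 = 1, a3 = 3, a4 = 3, a5 = 3, a6 = 4.
For the less obvious constraints — constraint 3: a3 - a1 = 2; constraint 5: a3 + a6 = 7 — and the others hold by inspection.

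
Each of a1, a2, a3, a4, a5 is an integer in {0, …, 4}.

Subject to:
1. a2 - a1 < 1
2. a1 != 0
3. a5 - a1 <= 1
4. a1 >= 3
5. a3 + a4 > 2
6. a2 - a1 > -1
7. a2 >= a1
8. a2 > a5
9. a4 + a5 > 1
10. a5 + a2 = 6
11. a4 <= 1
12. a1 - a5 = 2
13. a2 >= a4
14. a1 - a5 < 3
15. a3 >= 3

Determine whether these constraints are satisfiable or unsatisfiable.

Satisfiable

Take a1 = 4, a2 = 4, a3 = 3, a4 = 1, a5 = 2. Then constraint 1: a2 - a1 = 0; constraint 3: a5 - a1 = -2; constraint 5: a3 + a4 = 4, and every other listed constraint is also met.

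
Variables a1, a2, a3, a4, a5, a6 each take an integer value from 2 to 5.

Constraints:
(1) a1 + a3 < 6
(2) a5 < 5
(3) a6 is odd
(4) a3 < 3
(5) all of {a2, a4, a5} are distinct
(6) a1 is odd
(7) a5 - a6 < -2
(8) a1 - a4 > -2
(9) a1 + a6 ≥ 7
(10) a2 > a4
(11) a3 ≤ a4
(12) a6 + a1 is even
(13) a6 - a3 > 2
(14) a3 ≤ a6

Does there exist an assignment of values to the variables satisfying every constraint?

Satisfiable

The assignment a1 = 3, a2 = 5, a3 = 2, a4 = 4, a5 = 2, a6 = 5 works:
  constraint 1 holds since a1 + a3 = 5.
  constraint 7 holds since a5 - a6 = -3.
  constraint 8 holds since a1 - a4 = -1.
The rest check out directly.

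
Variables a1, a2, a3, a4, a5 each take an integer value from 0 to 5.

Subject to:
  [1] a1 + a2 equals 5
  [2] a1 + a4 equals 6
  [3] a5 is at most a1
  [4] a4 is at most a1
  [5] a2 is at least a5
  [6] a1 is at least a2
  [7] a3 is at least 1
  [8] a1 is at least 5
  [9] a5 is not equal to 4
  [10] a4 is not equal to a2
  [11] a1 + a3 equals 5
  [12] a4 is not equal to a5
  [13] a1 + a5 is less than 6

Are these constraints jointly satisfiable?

Unsatisfiable

From constraint 8: a1 ≥ 5. From constraint 7: a3 ≥ 1. Hence a1 + a3 ≥ 6. But constraint 11 requires a1 + a3 = 5, and 5 < 6. Contradiction.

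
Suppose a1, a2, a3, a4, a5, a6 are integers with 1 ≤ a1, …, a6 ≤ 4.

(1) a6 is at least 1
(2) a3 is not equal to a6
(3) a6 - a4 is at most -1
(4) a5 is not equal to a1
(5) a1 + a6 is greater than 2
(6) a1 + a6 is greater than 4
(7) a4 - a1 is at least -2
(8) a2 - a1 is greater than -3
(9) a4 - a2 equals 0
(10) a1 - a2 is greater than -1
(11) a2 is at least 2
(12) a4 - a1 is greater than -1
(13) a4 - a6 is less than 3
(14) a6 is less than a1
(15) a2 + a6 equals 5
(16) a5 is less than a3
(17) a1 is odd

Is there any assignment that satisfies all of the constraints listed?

Satisfiable

Try a1 = 3, a2 = 3, a3 = 3, a4 = 3, a5 = 2, a6 = 2.
Check constraint 3: a6 - a4 = -1; constraint 5: a1 + a6 = 5. The remaining constraints are straightforward to verify.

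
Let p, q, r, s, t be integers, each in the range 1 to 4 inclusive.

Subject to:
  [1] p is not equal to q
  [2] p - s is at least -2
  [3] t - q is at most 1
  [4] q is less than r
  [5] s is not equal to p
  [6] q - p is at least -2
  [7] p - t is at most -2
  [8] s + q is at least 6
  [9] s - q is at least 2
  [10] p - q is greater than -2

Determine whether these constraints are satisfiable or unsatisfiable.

Unsatisfiable

Constraints 2, 3, 7, and 9 give t − p ≥ 2, p − s ≥ -2, s − q ≥ 2, q − t ≥ -1.
Adding all 4 inequalities: the left sides telescope to 0, and the right sides sum to 2 + (-2) + 2 + (-1) = 1. So 0 ≥ 1, which is false.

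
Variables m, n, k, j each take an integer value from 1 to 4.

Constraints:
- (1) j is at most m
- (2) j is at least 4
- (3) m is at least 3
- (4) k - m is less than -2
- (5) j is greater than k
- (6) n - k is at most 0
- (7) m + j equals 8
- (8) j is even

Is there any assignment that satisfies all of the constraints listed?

Satisfiable

Try m = 4, n = 1, k = 1, j = 4.
Check constraint 4: k - m = -3; constraint 6: n - k = 0; constraint 7: m + j = 8. The remaining constraints are straightforward to verify.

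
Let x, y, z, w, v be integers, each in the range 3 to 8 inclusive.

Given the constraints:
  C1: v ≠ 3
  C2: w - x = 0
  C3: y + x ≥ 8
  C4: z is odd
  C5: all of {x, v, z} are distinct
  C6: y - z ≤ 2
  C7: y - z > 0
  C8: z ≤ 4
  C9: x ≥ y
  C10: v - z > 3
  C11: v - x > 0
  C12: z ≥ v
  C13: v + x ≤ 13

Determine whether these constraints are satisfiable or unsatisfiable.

Unsatisfiable

Constraints 7, 9, 11, and 12 give y ≤ x, x < v, v ≤ z, z < y. Chaining: y ≤ x < v ≤ z < y, which forces y < y — impossible.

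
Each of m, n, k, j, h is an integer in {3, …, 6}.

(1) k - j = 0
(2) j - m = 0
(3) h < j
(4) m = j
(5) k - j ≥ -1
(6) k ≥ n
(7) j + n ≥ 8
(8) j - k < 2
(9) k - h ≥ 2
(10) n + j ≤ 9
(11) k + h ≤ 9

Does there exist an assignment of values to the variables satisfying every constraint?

Satisfiable

Try m = 5, n = 3, k = 5, j = 5, h = 3.
Check constraint 1: k - j = 0; constraint 2: j - m = 0; constraint 5: k - j = 0. The remaining constraints are straightforward to verify.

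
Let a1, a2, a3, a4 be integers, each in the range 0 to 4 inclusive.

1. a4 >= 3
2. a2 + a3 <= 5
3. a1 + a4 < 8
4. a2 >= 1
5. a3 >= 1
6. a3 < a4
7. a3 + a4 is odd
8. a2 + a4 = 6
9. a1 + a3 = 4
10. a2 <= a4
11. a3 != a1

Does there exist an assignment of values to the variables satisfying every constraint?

Setting (a1, a2, a3, a4) = (3, 2, 1, 4) satisfies everything: constraint 2: a2 + a3 = 3; constraint 3: a1 + a4 = 7; constraint 8: a2 + a4 = 6, and the others follow.

Satisfiable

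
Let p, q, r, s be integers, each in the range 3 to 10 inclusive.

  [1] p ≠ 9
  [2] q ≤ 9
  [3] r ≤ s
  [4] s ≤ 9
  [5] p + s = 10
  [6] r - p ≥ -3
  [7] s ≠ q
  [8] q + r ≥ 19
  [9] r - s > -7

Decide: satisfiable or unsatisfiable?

From constraint 2: q ≤ 9. From constraints 3 and 4: r ≤ s ≤ 9. Hence q + r ≤ 18. But constraint 8 requires q + r ≥ 19, and 19 > 18. Contradiction.

Unsatisfiable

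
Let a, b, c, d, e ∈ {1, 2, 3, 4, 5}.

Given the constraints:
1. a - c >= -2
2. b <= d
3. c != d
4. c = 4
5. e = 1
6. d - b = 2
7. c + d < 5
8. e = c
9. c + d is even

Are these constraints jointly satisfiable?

Unsatisfiable

Constraint 5 fixes e = 1 and constraint 4 fixes c = 4, but constraint 8 requires e = c. Since 1 ≠ 4, contradiction.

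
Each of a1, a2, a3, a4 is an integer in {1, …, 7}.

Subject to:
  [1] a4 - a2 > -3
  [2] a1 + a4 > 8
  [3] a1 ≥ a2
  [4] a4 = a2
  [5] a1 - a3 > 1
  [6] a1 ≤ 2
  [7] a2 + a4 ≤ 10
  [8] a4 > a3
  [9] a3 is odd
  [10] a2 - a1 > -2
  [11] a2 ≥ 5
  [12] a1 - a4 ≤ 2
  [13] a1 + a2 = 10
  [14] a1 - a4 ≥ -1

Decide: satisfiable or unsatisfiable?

Unsatisfiable

From constraints 3 and 11: a1 ≥ a2 and a2 ≥ 5, so a1 ≥ 5. From constraint 6: a1 ≤ 2. But 2 < 5, so no value of a1 works.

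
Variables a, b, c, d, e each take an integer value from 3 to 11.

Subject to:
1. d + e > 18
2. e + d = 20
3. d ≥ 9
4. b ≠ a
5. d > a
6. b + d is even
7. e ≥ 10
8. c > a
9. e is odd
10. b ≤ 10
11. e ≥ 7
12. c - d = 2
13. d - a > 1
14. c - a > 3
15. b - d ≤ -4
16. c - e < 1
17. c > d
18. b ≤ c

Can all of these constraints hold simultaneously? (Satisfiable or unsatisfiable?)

The assignment a = 7, b = 3, c = 11, d = 9, e = 11 works:
  constraint 1 holds since d + e = 20.
  constraint 2 holds since e + d = 20.
The rest check out directly.

Satisfiable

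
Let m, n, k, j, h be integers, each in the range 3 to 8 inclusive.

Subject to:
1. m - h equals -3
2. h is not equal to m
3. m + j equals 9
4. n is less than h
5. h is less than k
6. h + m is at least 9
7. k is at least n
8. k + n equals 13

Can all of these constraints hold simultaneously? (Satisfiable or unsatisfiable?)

Satisfiable

One satisfying assignment is m = 4, n = 5, k = 8, j = 5, h = 7.
For the less obvious constraints — constraint 1: m - h = -3; constraint 3: m + j = 9 — and the others hold by inspection.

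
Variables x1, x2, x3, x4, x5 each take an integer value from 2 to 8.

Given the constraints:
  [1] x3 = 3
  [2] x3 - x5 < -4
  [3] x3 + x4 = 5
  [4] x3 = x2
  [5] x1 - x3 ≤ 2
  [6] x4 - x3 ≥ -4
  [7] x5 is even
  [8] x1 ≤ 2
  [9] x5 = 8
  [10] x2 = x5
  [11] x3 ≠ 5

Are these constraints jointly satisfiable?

Constraint 1 fixes x3 = 3 and constraint 9 fixes x5 = 8. Constraints 4 and 10 give x3 = x2 = x5, so x3 = x5. But 3 ≠ 8 — contradiction.

Unsatisfiable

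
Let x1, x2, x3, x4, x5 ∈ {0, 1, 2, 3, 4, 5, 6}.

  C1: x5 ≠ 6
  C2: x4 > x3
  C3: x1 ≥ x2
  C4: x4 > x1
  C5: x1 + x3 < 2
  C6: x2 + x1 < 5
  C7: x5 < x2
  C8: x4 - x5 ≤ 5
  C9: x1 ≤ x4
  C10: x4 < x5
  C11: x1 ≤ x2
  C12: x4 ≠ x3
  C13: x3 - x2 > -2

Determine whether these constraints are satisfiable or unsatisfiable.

Constraints 3, 4, 7, and 10 give x1 < x4, x4 < x5, x5 < x2, x2 ≤ x1. Chaining: x1 < x4 < x5 < x2 ≤ x1, which forces x1 < x1 — impossible.

Unsatisfiable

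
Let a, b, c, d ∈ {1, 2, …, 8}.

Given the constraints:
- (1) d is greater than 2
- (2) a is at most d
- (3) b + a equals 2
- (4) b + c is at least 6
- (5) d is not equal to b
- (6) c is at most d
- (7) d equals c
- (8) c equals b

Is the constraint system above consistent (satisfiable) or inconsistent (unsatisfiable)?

Unsatisfiable

From constraints 7 and 8, d = c = b, so d = b. But constraint 5 says d ≠ b. Contradiction.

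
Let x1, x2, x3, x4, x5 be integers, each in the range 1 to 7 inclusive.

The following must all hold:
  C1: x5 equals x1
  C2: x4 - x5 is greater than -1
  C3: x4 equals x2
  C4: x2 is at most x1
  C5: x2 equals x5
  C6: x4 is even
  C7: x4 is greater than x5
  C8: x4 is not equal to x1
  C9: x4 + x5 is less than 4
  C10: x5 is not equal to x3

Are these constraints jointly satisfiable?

Unsatisfiable

From constraints 1, 3, and 5, x4 = x2 = x5 = x1, so x4 = x1. But constraint 8 says x4 ≠ x1. Contradiction.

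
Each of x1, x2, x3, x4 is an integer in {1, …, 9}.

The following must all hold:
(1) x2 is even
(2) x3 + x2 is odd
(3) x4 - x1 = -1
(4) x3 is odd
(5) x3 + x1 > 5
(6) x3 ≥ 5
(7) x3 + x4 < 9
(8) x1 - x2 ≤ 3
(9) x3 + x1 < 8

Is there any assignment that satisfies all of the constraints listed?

Satisfiable

Try x1 = 2, x2 = 2, x3 = 5, x4 = 1.
Check constraint 3: x4 - x1 = -1; constraint 5: x3 + x1 = 7; constraint 7: x3 + x4 = 6. The remaining constraints are straightforward to verify.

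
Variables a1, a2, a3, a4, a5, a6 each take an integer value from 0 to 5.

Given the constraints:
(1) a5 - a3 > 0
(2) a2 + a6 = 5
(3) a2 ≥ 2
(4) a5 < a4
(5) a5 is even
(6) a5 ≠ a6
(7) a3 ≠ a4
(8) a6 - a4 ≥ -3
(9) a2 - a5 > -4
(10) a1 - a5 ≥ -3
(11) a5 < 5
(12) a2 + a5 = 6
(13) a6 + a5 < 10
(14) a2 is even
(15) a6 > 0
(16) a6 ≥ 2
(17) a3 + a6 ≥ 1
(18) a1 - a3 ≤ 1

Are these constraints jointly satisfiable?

Satisfiable

Setting (a1, a2, a3, a4, a5, a6) = (1, 2, 1, 5, 4, 3) satisfies everything: constraint 1: a5 - a3 = 3; constraint 2: a2 + a6 = 5; constraint 8: a6 - a4 = -2, and the others follow.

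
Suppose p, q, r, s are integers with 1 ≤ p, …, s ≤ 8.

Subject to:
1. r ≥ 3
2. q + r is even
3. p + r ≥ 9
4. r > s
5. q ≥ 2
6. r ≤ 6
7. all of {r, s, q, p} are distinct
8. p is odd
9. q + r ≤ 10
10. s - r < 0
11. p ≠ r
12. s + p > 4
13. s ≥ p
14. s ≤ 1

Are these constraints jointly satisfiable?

From constraints 13 and 14: p ≤ s ≤ 1. From constraint 6: r ≤ 6. Hence p + r ≤ 7. But constraint 3 requires p + r ≥ 9, and 9 > 7. Contradiction.

Unsatisfiable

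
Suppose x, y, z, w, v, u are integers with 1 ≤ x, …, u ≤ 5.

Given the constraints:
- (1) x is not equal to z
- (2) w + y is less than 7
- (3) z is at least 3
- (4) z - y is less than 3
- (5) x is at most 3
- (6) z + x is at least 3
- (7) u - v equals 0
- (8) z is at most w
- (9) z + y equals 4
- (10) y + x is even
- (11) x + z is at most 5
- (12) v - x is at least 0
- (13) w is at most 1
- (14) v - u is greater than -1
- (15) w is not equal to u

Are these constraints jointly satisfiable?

Unsatisfiable

From constraints 3 and 8: w ≥ z and z ≥ 3, so w ≥ 3. From constraint 13: w ≤ 1. But 1 < 3, so no value of w works.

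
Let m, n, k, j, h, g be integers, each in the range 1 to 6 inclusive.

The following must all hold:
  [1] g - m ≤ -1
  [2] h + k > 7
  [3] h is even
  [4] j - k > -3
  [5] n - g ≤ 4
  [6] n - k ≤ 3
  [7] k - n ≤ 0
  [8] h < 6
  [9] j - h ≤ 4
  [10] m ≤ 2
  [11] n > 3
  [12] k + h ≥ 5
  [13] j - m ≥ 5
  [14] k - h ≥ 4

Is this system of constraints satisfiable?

Constraints 1, 5, 7, 9, 13, and 14 give m − g ≥ 1, g − n ≥ -4, n − k ≥ 0, k − h ≥ 4, h − j ≥ -4, j − m ≥ 5.
Adding all 6 inequalities: the left sides telescope to 0, and the right sides sum to 1 + (-4) + 0 + 4 + (-4) + 5 = 2. So 0 ≥ 2, which is false.

Unsatisfiable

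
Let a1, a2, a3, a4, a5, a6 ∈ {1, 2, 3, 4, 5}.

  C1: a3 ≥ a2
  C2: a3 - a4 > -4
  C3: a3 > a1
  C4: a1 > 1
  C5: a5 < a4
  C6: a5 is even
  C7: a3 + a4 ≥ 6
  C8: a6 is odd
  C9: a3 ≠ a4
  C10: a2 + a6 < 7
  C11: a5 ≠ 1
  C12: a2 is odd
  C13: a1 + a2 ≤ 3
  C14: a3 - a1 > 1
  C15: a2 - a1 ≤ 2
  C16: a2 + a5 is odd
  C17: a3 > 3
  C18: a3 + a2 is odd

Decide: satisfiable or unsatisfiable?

Satisfiable

Setting (a1, a2, a3, a4, a5, a6) = (2, 1, 4, 5, 4, 5) satisfies everything: constraint 2: a3 - a4 = -1; constraint 7: a3 + a4 = 9; constraint 10: a2 + a6 = 6, and the others follow.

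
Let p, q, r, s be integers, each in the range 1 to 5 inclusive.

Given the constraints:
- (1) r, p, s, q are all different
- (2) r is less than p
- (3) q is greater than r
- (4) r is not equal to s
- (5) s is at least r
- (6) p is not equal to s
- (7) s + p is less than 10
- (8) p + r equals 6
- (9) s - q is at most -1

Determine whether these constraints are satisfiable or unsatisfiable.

Satisfiable

The assignment p = 5, q = 3, r = 1, s = 2 works:
  constraint 7 holds since s + p = 7.
  constraint 8 holds since p + r = 6.
The rest check out directly.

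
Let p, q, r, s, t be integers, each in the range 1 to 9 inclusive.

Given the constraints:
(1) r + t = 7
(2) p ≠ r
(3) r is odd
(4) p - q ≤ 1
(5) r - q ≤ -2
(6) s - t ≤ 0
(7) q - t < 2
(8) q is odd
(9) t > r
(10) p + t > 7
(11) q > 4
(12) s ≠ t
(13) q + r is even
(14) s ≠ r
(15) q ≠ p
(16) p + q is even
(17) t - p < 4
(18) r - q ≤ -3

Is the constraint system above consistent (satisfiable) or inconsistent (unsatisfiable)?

Try p = 3, q = 5, r = 1, s = 5, t = 6.
Check constraint 1: r + t = 7; constraint 4: p - q = -2; constraint 5: r - q = -4. The remaining constraints are straightforward to verify.

Satisfiable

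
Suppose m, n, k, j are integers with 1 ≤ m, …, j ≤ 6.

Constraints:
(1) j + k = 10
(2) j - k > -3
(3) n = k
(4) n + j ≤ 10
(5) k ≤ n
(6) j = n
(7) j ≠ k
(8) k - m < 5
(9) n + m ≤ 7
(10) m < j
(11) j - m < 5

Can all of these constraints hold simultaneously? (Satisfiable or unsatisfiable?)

Unsatisfiable

From constraints 3 and 6, j = n = k, so j = k. But constraint 7 says j ≠ k. Contradiction.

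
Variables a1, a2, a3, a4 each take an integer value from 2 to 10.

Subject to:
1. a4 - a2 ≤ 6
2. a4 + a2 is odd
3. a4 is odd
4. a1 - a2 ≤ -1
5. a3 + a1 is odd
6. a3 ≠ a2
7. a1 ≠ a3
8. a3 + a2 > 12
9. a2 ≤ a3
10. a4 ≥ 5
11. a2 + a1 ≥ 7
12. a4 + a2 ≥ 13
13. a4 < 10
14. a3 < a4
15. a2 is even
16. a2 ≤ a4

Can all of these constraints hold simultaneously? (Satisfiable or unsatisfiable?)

Satisfiable

One satisfying assignment is a1 = 3, a2 = 6, a3 = 8, a4 = 9.
For the less obvious constraints — constraint 1: a4 - a2 = 3; constraint 4: a1 - a2 = -3; constraint 8: a3 + a2 = 14 — and the others hold by inspection.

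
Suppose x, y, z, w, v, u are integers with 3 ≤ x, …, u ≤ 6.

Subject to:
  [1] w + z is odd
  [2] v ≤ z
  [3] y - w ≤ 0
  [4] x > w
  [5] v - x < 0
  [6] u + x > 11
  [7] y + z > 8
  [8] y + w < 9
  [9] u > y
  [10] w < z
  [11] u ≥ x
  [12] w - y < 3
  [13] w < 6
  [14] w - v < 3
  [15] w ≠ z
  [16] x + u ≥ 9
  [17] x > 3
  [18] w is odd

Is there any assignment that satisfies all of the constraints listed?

Satisfiable

Take x = 6, y = 3, z = 6, w = 5, v = 4, u = 6. Then constraint 3: y - w = -2; constraint 5: v - x = -2, and every other listed constraint is also met.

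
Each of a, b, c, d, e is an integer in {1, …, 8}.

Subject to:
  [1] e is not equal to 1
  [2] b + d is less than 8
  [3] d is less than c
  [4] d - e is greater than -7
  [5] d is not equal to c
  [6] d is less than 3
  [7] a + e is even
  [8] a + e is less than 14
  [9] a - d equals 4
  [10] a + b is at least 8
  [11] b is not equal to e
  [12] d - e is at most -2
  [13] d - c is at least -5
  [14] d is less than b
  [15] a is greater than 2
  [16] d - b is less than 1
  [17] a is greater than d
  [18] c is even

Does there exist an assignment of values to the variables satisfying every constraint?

Setting (a, b, c, d, e) = (6, 4, 4, 2, 6) satisfies everything: constraint 2: b + d = 6; constraint 4: d - e = -4, and the others follow.

Satisfiable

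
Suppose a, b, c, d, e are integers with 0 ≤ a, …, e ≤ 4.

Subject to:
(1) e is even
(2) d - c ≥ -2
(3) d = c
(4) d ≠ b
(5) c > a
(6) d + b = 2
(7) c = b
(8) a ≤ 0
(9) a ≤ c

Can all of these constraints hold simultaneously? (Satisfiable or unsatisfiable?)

From constraints 3 and 7, d = c = b, so d = b. But constraint 4 says d ≠ b. Contradiction.

Unsatisfiable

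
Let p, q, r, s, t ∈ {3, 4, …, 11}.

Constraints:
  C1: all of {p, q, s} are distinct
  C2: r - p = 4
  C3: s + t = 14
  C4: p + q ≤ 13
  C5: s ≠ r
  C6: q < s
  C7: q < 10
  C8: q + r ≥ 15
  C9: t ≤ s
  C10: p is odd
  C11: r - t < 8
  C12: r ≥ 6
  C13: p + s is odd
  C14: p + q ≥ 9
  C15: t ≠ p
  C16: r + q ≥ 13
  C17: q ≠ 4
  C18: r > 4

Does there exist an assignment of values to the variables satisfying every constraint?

Satisfiable

Setting (p, q, r, s, t) = (7, 5, 11, 8, 6) satisfies everything: constraint 2: r - p = 4; constraint 3: s + t = 14, and the others follow.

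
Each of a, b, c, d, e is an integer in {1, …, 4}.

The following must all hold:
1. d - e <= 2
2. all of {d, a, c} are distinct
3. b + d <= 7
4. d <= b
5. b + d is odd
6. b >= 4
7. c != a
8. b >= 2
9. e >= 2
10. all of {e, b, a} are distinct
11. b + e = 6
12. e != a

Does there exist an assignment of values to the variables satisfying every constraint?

Satisfiable

Try a = 1, b = 4, c = 2, d = 3, e = 2.
Check constraint 1: d - e = 1; constraint 3: b + d = 7. The remaining constraints are straightforward to verify.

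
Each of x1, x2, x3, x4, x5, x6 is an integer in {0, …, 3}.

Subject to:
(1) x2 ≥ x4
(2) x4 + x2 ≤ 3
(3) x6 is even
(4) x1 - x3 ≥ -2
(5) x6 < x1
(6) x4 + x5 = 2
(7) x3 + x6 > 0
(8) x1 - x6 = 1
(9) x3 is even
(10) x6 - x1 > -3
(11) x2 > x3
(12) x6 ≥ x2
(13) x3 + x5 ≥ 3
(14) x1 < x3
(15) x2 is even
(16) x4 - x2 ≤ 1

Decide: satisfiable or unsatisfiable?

Unsatisfiable

Constraints 5, 11, 12, and 14 give x1 < x3, x3 < x2, x2 ≤ x6, x6 < x1. Chaining: x1 < x3 < x2 ≤ x6 < x1, which forces x1 < x1 — impossible.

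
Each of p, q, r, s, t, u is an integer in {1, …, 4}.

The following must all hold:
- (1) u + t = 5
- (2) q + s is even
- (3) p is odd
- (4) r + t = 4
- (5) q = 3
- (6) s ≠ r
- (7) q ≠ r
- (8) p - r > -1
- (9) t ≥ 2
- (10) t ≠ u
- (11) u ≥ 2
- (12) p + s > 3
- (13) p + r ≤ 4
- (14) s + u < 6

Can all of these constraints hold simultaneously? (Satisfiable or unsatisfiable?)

Satisfiable

Setting (p, q, r, s, t, u) = (3, 3, 1, 3, 3, 2) satisfies everything: constraint 1: u + t = 5; constraint 4: r + t = 4, and the others follow.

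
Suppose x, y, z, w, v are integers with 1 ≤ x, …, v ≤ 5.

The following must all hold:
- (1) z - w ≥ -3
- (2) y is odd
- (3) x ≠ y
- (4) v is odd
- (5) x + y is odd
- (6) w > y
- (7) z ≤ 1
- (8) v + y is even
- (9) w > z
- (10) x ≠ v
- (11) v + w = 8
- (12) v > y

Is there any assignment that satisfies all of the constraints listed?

Satisfiable

Take x = 4, y = 1, z = 1, w = 3, v = 5. Then constraint 1: z - w = -2; constraint 2: y = 1 is odd; constraint 11: v + w = 8, and every other listed constraint is also met.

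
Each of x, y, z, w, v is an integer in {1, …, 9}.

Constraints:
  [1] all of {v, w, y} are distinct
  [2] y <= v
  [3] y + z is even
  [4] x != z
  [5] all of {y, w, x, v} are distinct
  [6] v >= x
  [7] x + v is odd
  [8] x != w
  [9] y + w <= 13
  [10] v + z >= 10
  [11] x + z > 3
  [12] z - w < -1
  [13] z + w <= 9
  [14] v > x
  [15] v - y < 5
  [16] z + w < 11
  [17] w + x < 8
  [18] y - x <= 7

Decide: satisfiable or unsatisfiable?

One satisfying assignment is x = 1, y = 5, z = 3, w = 6, v = 8.
For the less obvious constraints — constraint 9: y + w = 11; constraint 10: v + z = 11; constraint 11: x + z = 4 — and the others hold by inspection.

Satisfiable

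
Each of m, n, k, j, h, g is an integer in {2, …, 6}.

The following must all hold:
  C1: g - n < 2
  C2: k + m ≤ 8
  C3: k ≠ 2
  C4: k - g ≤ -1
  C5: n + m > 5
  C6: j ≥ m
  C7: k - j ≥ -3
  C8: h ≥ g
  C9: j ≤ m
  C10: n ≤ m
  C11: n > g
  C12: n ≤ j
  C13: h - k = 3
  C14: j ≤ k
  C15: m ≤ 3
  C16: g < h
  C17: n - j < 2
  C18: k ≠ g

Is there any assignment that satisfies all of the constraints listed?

Constraints 4, 6, 10, 11, and 14 give m ≤ j, j ≤ k, k < g, g < n, n ≤ m. Chaining: m ≤ j ≤ k < g < n ≤ m, which forces m < m — impossible.

Unsatisfiable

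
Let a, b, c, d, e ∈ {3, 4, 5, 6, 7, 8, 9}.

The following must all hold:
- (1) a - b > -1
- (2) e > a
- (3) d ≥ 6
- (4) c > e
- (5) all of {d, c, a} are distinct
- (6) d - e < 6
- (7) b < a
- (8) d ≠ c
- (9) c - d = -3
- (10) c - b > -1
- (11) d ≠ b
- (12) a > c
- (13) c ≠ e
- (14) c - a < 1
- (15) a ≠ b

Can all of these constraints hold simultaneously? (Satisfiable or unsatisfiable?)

Constraints 2, 4, and 12 give c < a, a < e, e < c. Chaining: c < a < e < c, which forces c < c — impossible.

Unsatisfiable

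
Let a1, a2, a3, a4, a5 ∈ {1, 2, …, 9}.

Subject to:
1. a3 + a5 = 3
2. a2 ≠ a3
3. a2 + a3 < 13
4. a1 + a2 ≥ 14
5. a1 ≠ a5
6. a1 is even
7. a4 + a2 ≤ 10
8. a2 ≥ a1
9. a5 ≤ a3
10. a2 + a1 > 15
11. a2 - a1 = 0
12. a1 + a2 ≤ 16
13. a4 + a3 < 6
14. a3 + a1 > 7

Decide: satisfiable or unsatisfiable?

Take a1 = 8, a2 = 8, a3 = 2, a4 = 1, a5 = 1. Then constraint 1: a3 + a5 = 3; constraint 3: a2 + a3 = 10, and every other listed constraint is also met.

Satisfiable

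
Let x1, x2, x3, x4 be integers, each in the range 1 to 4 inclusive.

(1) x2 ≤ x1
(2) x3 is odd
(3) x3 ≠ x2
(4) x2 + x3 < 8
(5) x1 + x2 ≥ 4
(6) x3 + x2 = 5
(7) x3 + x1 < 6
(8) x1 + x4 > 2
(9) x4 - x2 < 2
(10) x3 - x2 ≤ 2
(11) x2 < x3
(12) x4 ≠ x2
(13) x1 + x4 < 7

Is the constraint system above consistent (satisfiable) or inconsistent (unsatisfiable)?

Setting (x1, x2, x3, x4) = (2, 2, 3, 3) satisfies everything: constraint 4: x2 + x3 = 5; constraint 5: x1 + x2 = 4, and the others follow.

Satisfiable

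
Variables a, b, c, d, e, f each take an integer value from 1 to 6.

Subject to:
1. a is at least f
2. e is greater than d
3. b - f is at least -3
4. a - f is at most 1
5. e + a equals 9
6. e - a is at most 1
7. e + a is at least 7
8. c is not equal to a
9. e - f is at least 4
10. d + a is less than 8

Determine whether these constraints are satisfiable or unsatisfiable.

Unsatisfiable

Constraints 4, 6, and 9 give f − a ≥ -1, a − e ≥ -1, e − f ≥ 4.
Adding all 3 inequalities: the left sides telescope to 0, and the right sides sum to (-1) + (-1) + 4 = 2. So 0 ≥ 2, which is false.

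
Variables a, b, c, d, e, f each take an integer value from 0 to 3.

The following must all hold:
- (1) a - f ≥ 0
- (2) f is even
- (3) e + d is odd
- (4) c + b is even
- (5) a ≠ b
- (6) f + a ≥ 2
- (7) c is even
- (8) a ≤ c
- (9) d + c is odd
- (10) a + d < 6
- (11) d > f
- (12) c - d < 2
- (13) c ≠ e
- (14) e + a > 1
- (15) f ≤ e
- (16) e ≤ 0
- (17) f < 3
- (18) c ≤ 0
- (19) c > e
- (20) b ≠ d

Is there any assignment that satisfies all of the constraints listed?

From constraints 15 and 16: f ≤ e ≤ 0. From constraints 8 and 18: a ≤ c ≤ 0. Hence f + a ≤ 0. But constraint 6 requires f + a ≥ 2, and 2 > 0. Contradiction.

Unsatisfiable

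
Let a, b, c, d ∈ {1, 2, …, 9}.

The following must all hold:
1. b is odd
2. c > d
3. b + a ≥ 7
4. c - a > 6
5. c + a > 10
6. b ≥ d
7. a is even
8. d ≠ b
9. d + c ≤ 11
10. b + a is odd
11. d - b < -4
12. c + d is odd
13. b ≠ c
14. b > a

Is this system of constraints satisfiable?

Satisfiable

One satisfying assignment is a = 2, b = 7, c = 9, d = 2.
For the less obvious constraints — constraint 3: b + a = 9; constraint 4: c - a = 7; constraint 5: c + a = 11 — and the others hold by inspection.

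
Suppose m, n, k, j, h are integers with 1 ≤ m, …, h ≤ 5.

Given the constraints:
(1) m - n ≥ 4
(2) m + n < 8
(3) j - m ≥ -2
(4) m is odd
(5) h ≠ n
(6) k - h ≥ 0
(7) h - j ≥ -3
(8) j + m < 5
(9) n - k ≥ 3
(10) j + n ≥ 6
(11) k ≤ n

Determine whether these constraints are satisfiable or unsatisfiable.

Constraints 1, 3, 6, 7, and 9 give n − k ≥ 3, k − h ≥ 0, h − j ≥ -3, j − m ≥ -2, m − n ≥ 4.
Adding all 5 inequalities: the left sides telescope to 0, and the right sides sum to 3 + 0 + (-3) + (-2) + 4 = 2. So 0 ≥ 2, which is false.

Unsatisfiable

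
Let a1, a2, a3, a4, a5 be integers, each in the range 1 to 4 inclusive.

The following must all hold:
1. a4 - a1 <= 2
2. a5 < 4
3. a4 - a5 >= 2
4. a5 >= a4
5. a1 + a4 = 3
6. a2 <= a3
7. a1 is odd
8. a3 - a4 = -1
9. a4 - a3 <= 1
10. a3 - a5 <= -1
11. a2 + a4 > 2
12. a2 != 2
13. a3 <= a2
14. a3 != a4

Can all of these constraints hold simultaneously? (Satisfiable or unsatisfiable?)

Unsatisfiable

Constraints 3, 9, and 10 give a3 − a4 ≥ -1, a4 − a5 ≥ 2, a5 − a3 ≥ 1.
Adding all 3 inequalities: the left sides telescope to 0, and the right sides sum to (-1) + 2 + 1 = 2. So 0 ≥ 2, which is false.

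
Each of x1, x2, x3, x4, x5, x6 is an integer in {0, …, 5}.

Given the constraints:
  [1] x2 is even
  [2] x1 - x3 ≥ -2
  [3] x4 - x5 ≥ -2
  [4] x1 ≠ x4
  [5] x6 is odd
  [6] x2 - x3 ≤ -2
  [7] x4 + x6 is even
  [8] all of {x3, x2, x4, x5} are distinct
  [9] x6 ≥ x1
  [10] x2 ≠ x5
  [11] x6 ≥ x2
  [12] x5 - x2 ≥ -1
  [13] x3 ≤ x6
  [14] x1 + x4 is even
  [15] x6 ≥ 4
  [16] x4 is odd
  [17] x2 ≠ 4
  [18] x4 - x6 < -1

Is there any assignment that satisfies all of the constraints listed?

Satisfiable

Setting (x1, x2, x3, x4, x5, x6) = (5, 0, 4, 3, 2, 5) satisfies everything: constraint 2: x1 - x3 = 1; constraint 3: x4 - x5 = 1, and the others follow.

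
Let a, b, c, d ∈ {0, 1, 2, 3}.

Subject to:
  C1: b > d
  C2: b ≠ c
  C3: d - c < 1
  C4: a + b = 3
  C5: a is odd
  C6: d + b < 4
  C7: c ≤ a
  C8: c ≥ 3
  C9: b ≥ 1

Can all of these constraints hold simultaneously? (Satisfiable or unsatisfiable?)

Unsatisfiable

From constraints 7 and 8: a ≥ c ≥ 3. From constraint 9: b ≥ 1. Hence a + b ≥ 4. But constraint 4 requires a + b = 3, and 3 < 4. Contradiction.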